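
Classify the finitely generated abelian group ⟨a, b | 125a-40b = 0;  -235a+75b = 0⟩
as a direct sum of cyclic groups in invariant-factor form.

rank_ℚ(R)=2; free=2−2=0
SNF(R) diag = [5, 5] → torsion [5, 5]

Answer: M ≅ ℤ/5 ⊕ ℤ/5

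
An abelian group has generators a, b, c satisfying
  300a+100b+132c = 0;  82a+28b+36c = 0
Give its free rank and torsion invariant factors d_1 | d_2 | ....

rank_ℚ(R)=2; free=3−2=1
SNF(R) diag = [2, 4] → torsion [2, 4]

Answer: M ≅ ℤ^1 ⊕ ℤ/2 ⊕ ℤ/4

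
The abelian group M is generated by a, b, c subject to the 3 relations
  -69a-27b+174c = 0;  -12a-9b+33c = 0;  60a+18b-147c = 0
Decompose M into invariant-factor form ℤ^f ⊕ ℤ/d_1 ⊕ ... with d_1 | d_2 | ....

Answer: M ≅ ℤ/3 ⊕ ℤ/9 ⊕ ℤ/9

Derivation:
rank_ℚ(R)=3; free=3−3=0
SNF(R) diag = [3, 9, 9] → torsion [3, 9, 9]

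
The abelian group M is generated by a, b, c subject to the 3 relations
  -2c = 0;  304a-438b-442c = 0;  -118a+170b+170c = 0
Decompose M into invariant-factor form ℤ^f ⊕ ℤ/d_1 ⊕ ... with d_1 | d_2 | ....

Answer: M ≅ ℤ/2 ⊕ ℤ/2 ⊕ ℤ/2

Derivation:
rank_ℚ(R)=3; free=3−3=0
SNF(R) diag = [2, 2, 2] → torsion [2, 2, 2]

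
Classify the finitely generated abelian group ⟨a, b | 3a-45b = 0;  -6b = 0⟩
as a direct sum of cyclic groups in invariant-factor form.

Answer: M ≅ ℤ/3 ⊕ ℤ/6

Derivation:
rank_ℚ(R)=2; free=2−2=0
SNF(R) diag = [3, 6] → torsion [3, 6]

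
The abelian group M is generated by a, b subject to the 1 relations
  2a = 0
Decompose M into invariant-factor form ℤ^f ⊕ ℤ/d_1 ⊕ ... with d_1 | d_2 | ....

Answer: M ≅ ℤ^1 ⊕ ℤ/2

Derivation:
rank_ℚ(R)=1; free=2−1=1
SNF(R) diag = [2] → torsion [2]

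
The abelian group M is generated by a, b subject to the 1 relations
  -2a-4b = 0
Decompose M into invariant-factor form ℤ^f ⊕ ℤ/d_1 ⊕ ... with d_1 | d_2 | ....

Answer: M ≅ ℤ^1 ⊕ ℤ/2

Derivation:
rank_ℚ(R)=1; free=2−1=1
SNF(R) diag = [2] → torsion [2]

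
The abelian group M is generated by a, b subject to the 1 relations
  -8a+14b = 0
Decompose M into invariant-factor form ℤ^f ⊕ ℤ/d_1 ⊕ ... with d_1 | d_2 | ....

rank_ℚ(R)=1; free=2−1=1
SNF(R) diag = [2] → torsion [2]

Answer: M ≅ ℤ^1 ⊕ ℤ/2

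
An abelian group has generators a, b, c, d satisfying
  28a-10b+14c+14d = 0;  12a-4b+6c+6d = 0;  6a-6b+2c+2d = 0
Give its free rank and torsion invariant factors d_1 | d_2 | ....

Answer: M ≅ ℤ^1 ⊕ ℤ/2 ⊕ ℤ/2 ⊕ ℤ/2

Derivation:
rank_ℚ(R)=3; free=4−3=1
SNF(R) diag = [2, 2, 2] → torsion [2, 2, 2]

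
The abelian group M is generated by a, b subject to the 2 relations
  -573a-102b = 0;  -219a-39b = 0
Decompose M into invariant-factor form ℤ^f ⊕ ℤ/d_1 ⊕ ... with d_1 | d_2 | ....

Answer: M ≅ ℤ/3 ⊕ ℤ/3

Derivation:
rank_ℚ(R)=2; free=2−2=0
SNF(R) diag = [3, 3] → torsion [3, 3]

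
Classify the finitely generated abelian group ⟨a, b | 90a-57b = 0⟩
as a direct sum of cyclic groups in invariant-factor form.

rank_ℚ(R)=1; free=2−1=1
SNF(R) diag = [3] → torsion [3]

Answer: M ≅ ℤ^1 ⊕ ℤ/3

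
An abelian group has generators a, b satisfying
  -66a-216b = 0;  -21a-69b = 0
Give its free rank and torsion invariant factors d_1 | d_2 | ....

rank_ℚ(R)=2; free=2−2=0
SNF(R) diag = [3, 6] → torsion [3, 6]

Answer: M ≅ ℤ/3 ⊕ ℤ/6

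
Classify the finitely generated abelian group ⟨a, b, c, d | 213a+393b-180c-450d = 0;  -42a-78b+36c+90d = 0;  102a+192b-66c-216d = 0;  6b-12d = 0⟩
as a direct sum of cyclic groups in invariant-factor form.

rank_ℚ(R)=4; free=4−4=0
SNF(R) diag = [3, 6, 6, 18] → torsion [3, 6, 6, 18]

Answer: M ≅ ℤ/3 ⊕ ℤ/6 ⊕ ℤ/6 ⊕ ℤ/18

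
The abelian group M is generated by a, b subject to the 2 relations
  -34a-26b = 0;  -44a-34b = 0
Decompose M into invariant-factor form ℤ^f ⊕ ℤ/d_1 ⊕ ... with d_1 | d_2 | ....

Answer: M ≅ ℤ/2 ⊕ ℤ/6

Derivation:
rank_ℚ(R)=2; free=2−2=0
SNF(R) diag = [2, 6] → torsion [2, 6]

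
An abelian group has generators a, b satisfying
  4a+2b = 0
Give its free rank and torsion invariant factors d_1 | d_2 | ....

rank_ℚ(R)=1; free=2−1=1
SNF(R) diag = [2] → torsion [2]

Answer: M ≅ ℤ^1 ⊕ ℤ/2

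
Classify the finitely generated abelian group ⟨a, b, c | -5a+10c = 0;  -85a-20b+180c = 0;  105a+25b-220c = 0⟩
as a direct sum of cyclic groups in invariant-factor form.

Answer: M ≅ ℤ/5 ⊕ ℤ/5 ⊕ ℤ/10

Derivation:
rank_ℚ(R)=3; free=3−3=0
SNF(R) diag = [5, 5, 10] → torsion [5, 5, 10]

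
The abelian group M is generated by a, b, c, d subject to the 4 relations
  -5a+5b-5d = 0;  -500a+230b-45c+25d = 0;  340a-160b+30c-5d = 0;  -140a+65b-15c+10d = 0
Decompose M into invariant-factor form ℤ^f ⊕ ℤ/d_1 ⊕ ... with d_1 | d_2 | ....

Answer: M ≅ ℤ/5 ⊕ ℤ/15 ⊕ ℤ/15 ⊕ ℤ/15

Derivation:
rank_ℚ(R)=4; free=4−4=0
SNF(R) diag = [5, 15, 15, 15] → torsion [5, 15, 15, 15]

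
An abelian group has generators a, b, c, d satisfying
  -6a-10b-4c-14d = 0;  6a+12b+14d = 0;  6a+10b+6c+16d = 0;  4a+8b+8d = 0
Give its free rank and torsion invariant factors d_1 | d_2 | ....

Answer: M ≅ ℤ/2 ⊕ ℤ/2 ⊕ ℤ/2 ⊕ ℤ/4

Derivation:
rank_ℚ(R)=4; free=4−4=0
SNF(R) diag = [2, 2, 2, 4] → torsion [2, 2, 2, 4]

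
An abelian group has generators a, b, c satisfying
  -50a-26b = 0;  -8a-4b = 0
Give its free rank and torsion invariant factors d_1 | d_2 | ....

Answer: M ≅ ℤ^1 ⊕ ℤ/2 ⊕ ℤ/4

Derivation:
rank_ℚ(R)=2; free=3−2=1
SNF(R) diag = [2, 4] → torsion [2, 4]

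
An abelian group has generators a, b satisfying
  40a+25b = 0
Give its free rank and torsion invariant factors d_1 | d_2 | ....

rank_ℚ(R)=1; free=2−1=1
SNF(R) diag = [5] → torsion [5]

Answer: M ≅ ℤ^1 ⊕ ℤ/5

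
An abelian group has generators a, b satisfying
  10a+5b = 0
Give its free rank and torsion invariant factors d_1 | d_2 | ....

rank_ℚ(R)=1; free=2−1=1
SNF(R) diag = [5] → torsion [5]

Answer: M ≅ ℤ^1 ⊕ ℤ/5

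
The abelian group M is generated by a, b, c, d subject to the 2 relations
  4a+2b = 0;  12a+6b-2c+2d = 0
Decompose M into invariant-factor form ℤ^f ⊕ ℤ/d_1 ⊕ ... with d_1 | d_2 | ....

Answer: M ≅ ℤ^2 ⊕ ℤ/2 ⊕ ℤ/2

Derivation:
rank_ℚ(R)=2; free=4−2=2
SNF(R) diag = [2, 2] → torsion [2, 2]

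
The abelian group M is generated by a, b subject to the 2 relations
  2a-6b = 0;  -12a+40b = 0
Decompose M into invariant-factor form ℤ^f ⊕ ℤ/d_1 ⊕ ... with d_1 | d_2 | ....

rank_ℚ(R)=2; free=2−2=0
SNF(R) diag = [2, 4] → torsion [2, 4]

Answer: M ≅ ℤ/2 ⊕ ℤ/4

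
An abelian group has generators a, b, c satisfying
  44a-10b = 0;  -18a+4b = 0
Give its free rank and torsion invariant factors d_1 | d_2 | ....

Answer: M ≅ ℤ^1 ⊕ ℤ/2 ⊕ ℤ/2

Derivation:
rank_ℚ(R)=2; free=3−2=1
SNF(R) diag = [2, 2] → torsion [2, 2]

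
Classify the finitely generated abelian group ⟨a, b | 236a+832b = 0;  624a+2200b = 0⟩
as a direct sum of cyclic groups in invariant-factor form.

Answer: M ≅ ℤ/4 ⊕ ℤ/8

Derivation:
rank_ℚ(R)=2; free=2−2=0
SNF(R) diag = [4, 8] → torsion [4, 8]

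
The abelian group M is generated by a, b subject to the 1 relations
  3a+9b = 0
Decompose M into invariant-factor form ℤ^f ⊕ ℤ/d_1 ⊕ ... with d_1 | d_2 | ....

rank_ℚ(R)=1; free=2−1=1
SNF(R) diag = [3] → torsion [3]

Answer: M ≅ ℤ^1 ⊕ ℤ/3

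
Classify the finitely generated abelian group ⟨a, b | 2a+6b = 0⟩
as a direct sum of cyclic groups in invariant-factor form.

rank_ℚ(R)=1; free=2−1=1
SNF(R) diag = [2] → torsion [2]

Answer: M ≅ ℤ^1 ⊕ ℤ/2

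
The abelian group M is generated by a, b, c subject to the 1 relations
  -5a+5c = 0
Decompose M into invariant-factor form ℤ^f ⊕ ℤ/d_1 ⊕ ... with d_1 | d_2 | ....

Answer: M ≅ ℤ^2 ⊕ ℤ/5

Derivation:
rank_ℚ(R)=1; free=3−1=2
SNF(R) diag = [5] → torsion [5]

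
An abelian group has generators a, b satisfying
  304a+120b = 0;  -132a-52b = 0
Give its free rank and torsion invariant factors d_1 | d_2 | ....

Answer: M ≅ ℤ/4 ⊕ ℤ/8

Derivation:
rank_ℚ(R)=2; free=2−2=0
SNF(R) diag = [4, 8] → torsion [4, 8]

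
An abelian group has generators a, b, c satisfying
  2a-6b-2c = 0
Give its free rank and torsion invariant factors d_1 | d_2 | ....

Answer: M ≅ ℤ^2 ⊕ ℤ/2

Derivation:
rank_ℚ(R)=1; free=3−1=2
SNF(R) diag = [2] → torsion [2]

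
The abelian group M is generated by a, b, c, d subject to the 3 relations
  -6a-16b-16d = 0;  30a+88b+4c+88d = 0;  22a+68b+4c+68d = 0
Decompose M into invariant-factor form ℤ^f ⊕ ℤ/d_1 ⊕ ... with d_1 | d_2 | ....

rank_ℚ(R)=3; free=4−3=1
SNF(R) diag = [2, 4, 4] → torsion [2, 4, 4]

Answer: M ≅ ℤ^1 ⊕ ℤ/2 ⊕ ℤ/4 ⊕ ℤ/4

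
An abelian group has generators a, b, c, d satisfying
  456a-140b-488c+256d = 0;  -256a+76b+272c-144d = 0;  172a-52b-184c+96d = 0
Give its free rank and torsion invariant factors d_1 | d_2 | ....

rank_ℚ(R)=3; free=4−3=1
SNF(R) diag = [4, 4, 8] → torsion [4, 4, 8]

Answer: M ≅ ℤ^1 ⊕ ℤ/4 ⊕ ℤ/4 ⊕ ℤ/8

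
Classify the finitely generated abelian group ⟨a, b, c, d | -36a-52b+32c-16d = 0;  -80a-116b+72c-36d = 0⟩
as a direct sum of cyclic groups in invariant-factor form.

Answer: M ≅ ℤ^2 ⊕ ℤ/4 ⊕ ℤ/4

Derivation:
rank_ℚ(R)=2; free=4−2=2
SNF(R) diag = [4, 4] → torsion [4, 4]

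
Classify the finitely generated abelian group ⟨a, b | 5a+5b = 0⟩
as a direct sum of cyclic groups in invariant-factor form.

rank_ℚ(R)=1; free=2−1=1
SNF(R) diag = [5] → torsion [5]

Answer: M ≅ ℤ^1 ⊕ ℤ/5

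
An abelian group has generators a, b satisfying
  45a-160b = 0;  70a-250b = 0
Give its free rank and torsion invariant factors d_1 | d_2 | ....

Answer: M ≅ ℤ/5 ⊕ ℤ/10

Derivation:
rank_ℚ(R)=2; free=2−2=0
SNF(R) diag = [5, 10] → torsion [5, 10]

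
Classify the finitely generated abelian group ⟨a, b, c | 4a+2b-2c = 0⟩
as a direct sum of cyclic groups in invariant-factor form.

rank_ℚ(R)=1; free=3−1=2
SNF(R) diag = [2] → torsion [2]

Answer: M ≅ ℤ^2 ⊕ ℤ/2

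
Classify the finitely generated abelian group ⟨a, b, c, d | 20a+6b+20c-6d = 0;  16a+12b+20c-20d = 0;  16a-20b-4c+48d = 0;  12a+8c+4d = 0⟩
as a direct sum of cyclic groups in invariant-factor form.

rank_ℚ(R)=4; free=4−4=0
SNF(R) diag = [2, 4, 4, 4] → torsion [2, 4, 4, 4]

Answer: M ≅ ℤ/2 ⊕ ℤ/4 ⊕ ℤ/4 ⊕ ℤ/4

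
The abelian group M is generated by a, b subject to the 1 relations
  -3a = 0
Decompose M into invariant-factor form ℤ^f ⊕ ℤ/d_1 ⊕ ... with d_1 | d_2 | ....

Answer: M ≅ ℤ^1 ⊕ ℤ/3

Derivation:
rank_ℚ(R)=1; free=2−1=1
SNF(R) diag = [3] → torsion [3]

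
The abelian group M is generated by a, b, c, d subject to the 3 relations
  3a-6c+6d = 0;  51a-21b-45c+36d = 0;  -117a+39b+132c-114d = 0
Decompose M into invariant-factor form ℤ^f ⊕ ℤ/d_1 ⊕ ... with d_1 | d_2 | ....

Answer: M ≅ ℤ^1 ⊕ ℤ/3 ⊕ ℤ/3 ⊕ ℤ/9

Derivation:
rank_ℚ(R)=3; free=4−3=1
SNF(R) diag = [3, 3, 9] → torsion [3, 3, 9]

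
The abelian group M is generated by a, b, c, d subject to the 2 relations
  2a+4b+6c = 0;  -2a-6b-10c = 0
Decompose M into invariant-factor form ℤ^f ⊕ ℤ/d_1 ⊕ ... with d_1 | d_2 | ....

rank_ℚ(R)=2; free=4−2=2
SNF(R) diag = [2, 2] → torsion [2, 2]

Answer: M ≅ ℤ^2 ⊕ ℤ/2 ⊕ ℤ/2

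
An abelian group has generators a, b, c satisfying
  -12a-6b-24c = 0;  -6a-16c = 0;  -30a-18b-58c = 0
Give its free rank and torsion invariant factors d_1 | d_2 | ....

rank_ℚ(R)=3; free=3−3=0
SNF(R) diag = [2, 6, 6] → torsion [2, 6, 6]

Answer: M ≅ ℤ/2 ⊕ ℤ/6 ⊕ ℤ/6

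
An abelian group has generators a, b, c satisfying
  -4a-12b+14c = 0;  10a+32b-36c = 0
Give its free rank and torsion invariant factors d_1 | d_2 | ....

Answer: M ≅ ℤ^1 ⊕ ℤ/2 ⊕ ℤ/2

Derivation:
rank_ℚ(R)=2; free=3−2=1
SNF(R) diag = [2, 2] → torsion [2, 2]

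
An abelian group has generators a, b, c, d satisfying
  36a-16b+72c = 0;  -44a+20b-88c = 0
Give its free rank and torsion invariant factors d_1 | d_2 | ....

rank_ℚ(R)=2; free=4−2=2
SNF(R) diag = [4, 4] → torsion [4, 4]

Answer: M ≅ ℤ^2 ⊕ ℤ/4 ⊕ ℤ/4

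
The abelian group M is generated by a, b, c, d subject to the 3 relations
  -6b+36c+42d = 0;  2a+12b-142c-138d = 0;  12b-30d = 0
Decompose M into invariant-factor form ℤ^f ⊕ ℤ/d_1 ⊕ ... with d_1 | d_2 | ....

rank_ℚ(R)=3; free=4−3=1
SNF(R) diag = [2, 6, 18] → torsion [2, 6, 18]

Answer: M ≅ ℤ^1 ⊕ ℤ/2 ⊕ ℤ/6 ⊕ ℤ/18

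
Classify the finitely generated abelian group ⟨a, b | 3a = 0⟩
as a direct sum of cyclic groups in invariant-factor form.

rank_ℚ(R)=1; free=2−1=1
SNF(R) diag = [3] → torsion [3]

Answer: M ≅ ℤ^1 ⊕ ℤ/3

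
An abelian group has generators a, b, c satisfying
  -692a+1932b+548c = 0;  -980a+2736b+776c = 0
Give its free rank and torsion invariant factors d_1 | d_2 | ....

rank_ℚ(R)=2; free=3−2=1
SNF(R) diag = [4, 12] → torsion [4, 12]

Answer: M ≅ ℤ^1 ⊕ ℤ/4 ⊕ ℤ/12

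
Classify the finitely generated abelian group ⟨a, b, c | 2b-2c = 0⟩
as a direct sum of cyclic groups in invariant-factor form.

Answer: M ≅ ℤ^2 ⊕ ℤ/2

Derivation:
rank_ℚ(R)=1; free=3−1=2
SNF(R) diag = [2] → torsion [2]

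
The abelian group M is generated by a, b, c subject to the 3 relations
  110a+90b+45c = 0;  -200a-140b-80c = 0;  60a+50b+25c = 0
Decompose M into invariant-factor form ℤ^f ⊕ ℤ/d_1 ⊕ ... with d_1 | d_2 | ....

rank_ℚ(R)=3; free=3−3=0
SNF(R) diag = [5, 10, 20] → torsion [5, 10, 20]

Answer: M ≅ ℤ/5 ⊕ ℤ/10 ⊕ ℤ/20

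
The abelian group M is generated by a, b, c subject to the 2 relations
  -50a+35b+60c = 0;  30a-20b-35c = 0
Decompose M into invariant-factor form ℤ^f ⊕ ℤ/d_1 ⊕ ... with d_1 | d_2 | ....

rank_ℚ(R)=2; free=3−2=1
SNF(R) diag = [5, 5] → torsion [5, 5]

Answer: M ≅ ℤ^1 ⊕ ℤ/5 ⊕ ℤ/5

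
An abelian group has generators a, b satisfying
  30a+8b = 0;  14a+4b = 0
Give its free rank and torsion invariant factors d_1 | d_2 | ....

rank_ℚ(R)=2; free=2−2=0
SNF(R) diag = [2, 4] → torsion [2, 4]

Answer: M ≅ ℤ/2 ⊕ ℤ/4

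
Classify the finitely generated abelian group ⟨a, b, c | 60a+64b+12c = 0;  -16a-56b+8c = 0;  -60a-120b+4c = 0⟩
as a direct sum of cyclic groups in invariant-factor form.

rank_ℚ(R)=3; free=3−3=0
SNF(R) diag = [4, 8, 8] → torsion [4, 8, 8]

Answer: M ≅ ℤ/4 ⊕ ℤ/8 ⊕ ℤ/8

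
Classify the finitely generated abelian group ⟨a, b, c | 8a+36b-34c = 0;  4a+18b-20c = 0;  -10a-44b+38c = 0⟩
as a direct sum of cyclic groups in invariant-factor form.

Answer: M ≅ ℤ/2 ⊕ ℤ/2 ⊕ ℤ/6

Derivation:
rank_ℚ(R)=3; free=3−3=0
SNF(R) diag = [2, 2, 6] → torsion [2, 2, 6]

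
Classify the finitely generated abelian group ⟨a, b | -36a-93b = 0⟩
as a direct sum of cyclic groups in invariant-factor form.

Answer: M ≅ ℤ^1 ⊕ ℤ/3

Derivation:
rank_ℚ(R)=1; free=2−1=1
SNF(R) diag = [3] → torsion [3]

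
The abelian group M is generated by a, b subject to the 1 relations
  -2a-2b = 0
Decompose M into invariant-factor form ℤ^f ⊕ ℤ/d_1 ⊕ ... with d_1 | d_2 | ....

Answer: M ≅ ℤ^1 ⊕ ℤ/2

Derivation:
rank_ℚ(R)=1; free=2−1=1
SNF(R) diag = [2] → torsion [2]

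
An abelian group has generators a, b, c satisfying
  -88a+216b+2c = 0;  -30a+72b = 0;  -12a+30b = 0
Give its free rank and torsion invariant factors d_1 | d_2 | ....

Answer: M ≅ ℤ/2 ⊕ ℤ/6 ⊕ ℤ/6

Derivation:
rank_ℚ(R)=3; free=3−3=0
SNF(R) diag = [2, 6, 6] → torsion [2, 6, 6]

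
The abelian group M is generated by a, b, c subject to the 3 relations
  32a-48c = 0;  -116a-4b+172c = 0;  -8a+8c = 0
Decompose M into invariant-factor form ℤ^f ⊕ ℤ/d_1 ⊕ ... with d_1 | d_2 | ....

rank_ℚ(R)=3; free=3−3=0
SNF(R) diag = [4, 8, 16] → torsion [4, 8, 16]

Answer: M ≅ ℤ/4 ⊕ ℤ/8 ⊕ ℤ/16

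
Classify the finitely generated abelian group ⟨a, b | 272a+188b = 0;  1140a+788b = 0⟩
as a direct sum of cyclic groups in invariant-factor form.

rank_ℚ(R)=2; free=2−2=0
SNF(R) diag = [4, 4] → torsion [4, 4]

Answer: M ≅ ℤ/4 ⊕ ℤ/4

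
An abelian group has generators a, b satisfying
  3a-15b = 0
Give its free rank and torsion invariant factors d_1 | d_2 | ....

Answer: M ≅ ℤ^1 ⊕ ℤ/3

Derivation:
rank_ℚ(R)=1; free=2−1=1
SNF(R) diag = [3] → torsion [3]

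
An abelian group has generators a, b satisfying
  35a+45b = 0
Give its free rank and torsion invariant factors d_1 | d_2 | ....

Answer: M ≅ ℤ^1 ⊕ ℤ/5

Derivation:
rank_ℚ(R)=1; free=2−1=1
SNF(R) diag = [5] → torsion [5]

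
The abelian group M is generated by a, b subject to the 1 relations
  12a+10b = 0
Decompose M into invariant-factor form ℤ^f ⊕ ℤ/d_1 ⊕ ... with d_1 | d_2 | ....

rank_ℚ(R)=1; free=2−1=1
SNF(R) diag = [2] → torsion [2]

Answer: M ≅ ℤ^1 ⊕ ℤ/2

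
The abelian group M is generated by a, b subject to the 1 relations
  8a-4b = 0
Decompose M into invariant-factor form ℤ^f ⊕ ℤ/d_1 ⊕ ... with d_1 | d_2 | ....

Answer: M ≅ ℤ^1 ⊕ ℤ/4

Derivation:
rank_ℚ(R)=1; free=2−1=1
SNF(R) diag = [4] → torsion [4]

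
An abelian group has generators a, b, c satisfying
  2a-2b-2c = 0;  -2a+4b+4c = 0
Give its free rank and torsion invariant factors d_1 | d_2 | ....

Answer: M ≅ ℤ^1 ⊕ ℤ/2 ⊕ ℤ/2

Derivation:
rank_ℚ(R)=2; free=3−2=1
SNF(R) diag = [2, 2] → torsion [2, 2]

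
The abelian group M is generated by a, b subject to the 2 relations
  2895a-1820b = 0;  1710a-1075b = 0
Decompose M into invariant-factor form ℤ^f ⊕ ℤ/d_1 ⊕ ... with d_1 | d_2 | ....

Answer: M ≅ ℤ/5 ⊕ ℤ/15

Derivation:
rank_ℚ(R)=2; free=2−2=0
SNF(R) diag = [5, 15] → torsion [5, 15]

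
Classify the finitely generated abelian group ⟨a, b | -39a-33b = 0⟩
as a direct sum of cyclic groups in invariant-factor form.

Answer: M ≅ ℤ^1 ⊕ ℤ/3

Derivation:
rank_ℚ(R)=1; free=2−1=1
SNF(R) diag = [3] → torsion [3]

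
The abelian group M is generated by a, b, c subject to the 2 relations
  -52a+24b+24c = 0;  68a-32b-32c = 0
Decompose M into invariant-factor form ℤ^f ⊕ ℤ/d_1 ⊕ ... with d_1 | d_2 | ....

rank_ℚ(R)=2; free=3−2=1
SNF(R) diag = [4, 8] → torsion [4, 8]

Answer: M ≅ ℤ^1 ⊕ ℤ/4 ⊕ ℤ/8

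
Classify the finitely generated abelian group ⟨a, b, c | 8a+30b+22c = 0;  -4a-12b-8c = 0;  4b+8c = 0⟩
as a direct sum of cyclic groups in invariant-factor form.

Answer: M ≅ ℤ/2 ⊕ ℤ/4 ⊕ ℤ/12

Derivation:
rank_ℚ(R)=3; free=3−3=0
SNF(R) diag = [2, 4, 12] → torsion [2, 4, 12]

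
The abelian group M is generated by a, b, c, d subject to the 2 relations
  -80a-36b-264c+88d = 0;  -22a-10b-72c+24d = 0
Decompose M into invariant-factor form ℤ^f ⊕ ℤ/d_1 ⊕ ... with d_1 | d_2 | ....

rank_ℚ(R)=2; free=4−2=2
SNF(R) diag = [2, 4] → torsion [2, 4]

Answer: M ≅ ℤ^2 ⊕ ℤ/2 ⊕ ℤ/4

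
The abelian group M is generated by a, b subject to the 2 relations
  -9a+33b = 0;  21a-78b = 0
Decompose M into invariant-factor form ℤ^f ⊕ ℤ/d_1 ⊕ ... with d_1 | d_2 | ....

Answer: M ≅ ℤ/3 ⊕ ℤ/3

Derivation:
rank_ℚ(R)=2; free=2−2=0
SNF(R) diag = [3, 3] → torsion [3, 3]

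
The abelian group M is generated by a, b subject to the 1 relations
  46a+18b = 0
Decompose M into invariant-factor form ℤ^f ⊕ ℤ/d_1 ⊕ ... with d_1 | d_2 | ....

Answer: M ≅ ℤ^1 ⊕ ℤ/2

Derivation:
rank_ℚ(R)=1; free=2−1=1
SNF(R) diag = [2] → torsion [2]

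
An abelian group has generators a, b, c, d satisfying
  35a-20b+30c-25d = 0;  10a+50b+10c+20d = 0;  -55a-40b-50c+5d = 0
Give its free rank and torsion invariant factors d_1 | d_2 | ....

rank_ℚ(R)=3; free=4−3=1
SNF(R) diag = [5, 10, 20] → torsion [5, 10, 20]

Answer: M ≅ ℤ^1 ⊕ ℤ/5 ⊕ ℤ/10 ⊕ ℤ/20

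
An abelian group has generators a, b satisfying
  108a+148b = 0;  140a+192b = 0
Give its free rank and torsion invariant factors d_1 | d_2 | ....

Answer: M ≅ ℤ/4 ⊕ ℤ/4

Derivation:
rank_ℚ(R)=2; free=2−2=0
SNF(R) diag = [4, 4] → torsion [4, 4]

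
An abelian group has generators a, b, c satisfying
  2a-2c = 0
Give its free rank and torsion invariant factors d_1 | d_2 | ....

rank_ℚ(R)=1; free=3−1=2
SNF(R) diag = [2] → torsion [2]

Answer: M ≅ ℤ^2 ⊕ ℤ/2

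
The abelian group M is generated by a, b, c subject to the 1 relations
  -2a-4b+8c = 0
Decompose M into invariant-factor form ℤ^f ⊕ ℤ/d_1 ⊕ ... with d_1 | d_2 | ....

Answer: M ≅ ℤ^2 ⊕ ℤ/2

Derivation:
rank_ℚ(R)=1; free=3−1=2
SNF(R) diag = [2] → torsion [2]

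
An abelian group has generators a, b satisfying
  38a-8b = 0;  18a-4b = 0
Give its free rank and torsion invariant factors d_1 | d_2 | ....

Answer: M ≅ ℤ/2 ⊕ ℤ/4

Derivation:
rank_ℚ(R)=2; free=2−2=0
SNF(R) diag = [2, 4] → torsion [2, 4]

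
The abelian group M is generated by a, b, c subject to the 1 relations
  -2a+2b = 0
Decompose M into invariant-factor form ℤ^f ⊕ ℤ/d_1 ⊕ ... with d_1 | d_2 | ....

Answer: M ≅ ℤ^2 ⊕ ℤ/2

Derivation:
rank_ℚ(R)=1; free=3−1=2
SNF(R) diag = [2] → torsion [2]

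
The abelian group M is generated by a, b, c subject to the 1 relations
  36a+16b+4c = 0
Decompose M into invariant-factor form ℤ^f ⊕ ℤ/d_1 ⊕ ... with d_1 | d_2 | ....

rank_ℚ(R)=1; free=3−1=2
SNF(R) diag = [4] → torsion [4]

Answer: M ≅ ℤ^2 ⊕ ℤ/4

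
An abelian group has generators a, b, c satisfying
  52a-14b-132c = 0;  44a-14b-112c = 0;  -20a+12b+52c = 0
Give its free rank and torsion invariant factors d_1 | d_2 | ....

rank_ℚ(R)=3; free=3−3=0
SNF(R) diag = [2, 4, 4] → torsion [2, 4, 4]

Answer: M ≅ ℤ/2 ⊕ ℤ/4 ⊕ ℤ/4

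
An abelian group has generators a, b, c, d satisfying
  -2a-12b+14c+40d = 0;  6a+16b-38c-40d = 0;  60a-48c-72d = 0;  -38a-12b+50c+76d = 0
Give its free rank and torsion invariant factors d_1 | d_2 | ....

Answer: M ≅ ℤ/2 ⊕ ℤ/4 ⊕ ℤ/12 ⊕ ℤ/36

Derivation:
rank_ℚ(R)=4; free=4−4=0
SNF(R) diag = [2, 4, 12, 36] → torsion [2, 4, 12, 36]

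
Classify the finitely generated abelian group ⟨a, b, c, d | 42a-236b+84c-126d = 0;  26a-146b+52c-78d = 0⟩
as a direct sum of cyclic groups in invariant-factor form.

Answer: M ≅ ℤ^2 ⊕ ℤ/2 ⊕ ℤ/2

Derivation:
rank_ℚ(R)=2; free=4−2=2
SNF(R) diag = [2, 2] → torsion [2, 2]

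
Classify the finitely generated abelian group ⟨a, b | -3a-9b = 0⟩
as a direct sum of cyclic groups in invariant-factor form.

Answer: M ≅ ℤ^1 ⊕ ℤ/3

Derivation:
rank_ℚ(R)=1; free=2−1=1
SNF(R) diag = [3] → torsion [3]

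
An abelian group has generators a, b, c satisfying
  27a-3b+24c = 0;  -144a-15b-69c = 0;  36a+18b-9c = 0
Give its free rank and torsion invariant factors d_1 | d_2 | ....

Answer: M ≅ ℤ/3 ⊕ ℤ/9 ⊕ ℤ/27

Derivation:
rank_ℚ(R)=3; free=3−3=0
SNF(R) diag = [3, 9, 27] → torsion [3, 9, 27]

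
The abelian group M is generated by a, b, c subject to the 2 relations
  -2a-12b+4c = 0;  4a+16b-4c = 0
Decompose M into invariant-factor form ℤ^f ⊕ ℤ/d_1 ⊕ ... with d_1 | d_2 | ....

rank_ℚ(R)=2; free=3−2=1
SNF(R) diag = [2, 4] → torsion [2, 4]

Answer: M ≅ ℤ^1 ⊕ ℤ/2 ⊕ ℤ/4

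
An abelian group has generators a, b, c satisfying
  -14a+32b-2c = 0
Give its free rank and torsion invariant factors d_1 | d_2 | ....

Answer: M ≅ ℤ^2 ⊕ ℤ/2

Derivation:
rank_ℚ(R)=1; free=3−1=2
SNF(R) diag = [2] → torsion [2]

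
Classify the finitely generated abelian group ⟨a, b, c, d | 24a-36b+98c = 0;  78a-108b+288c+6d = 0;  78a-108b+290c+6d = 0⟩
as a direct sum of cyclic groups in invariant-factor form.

Answer: M ≅ ℤ^1 ⊕ ℤ/2 ⊕ ℤ/6 ⊕ ℤ/12

Derivation:
rank_ℚ(R)=3; free=4−3=1
SNF(R) diag = [2, 6, 12] → torsion [2, 6, 12]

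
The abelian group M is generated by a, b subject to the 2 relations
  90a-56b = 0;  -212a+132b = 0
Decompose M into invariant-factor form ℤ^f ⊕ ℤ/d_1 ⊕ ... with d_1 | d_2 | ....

rank_ℚ(R)=2; free=2−2=0
SNF(R) diag = [2, 4] → torsion [2, 4]

Answer: M ≅ ℤ/2 ⊕ ℤ/4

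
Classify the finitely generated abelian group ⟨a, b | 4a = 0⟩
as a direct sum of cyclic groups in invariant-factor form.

Answer: M ≅ ℤ^1 ⊕ ℤ/4

Derivation:
rank_ℚ(R)=1; free=2−1=1
SNF(R) diag = [4] → torsion [4]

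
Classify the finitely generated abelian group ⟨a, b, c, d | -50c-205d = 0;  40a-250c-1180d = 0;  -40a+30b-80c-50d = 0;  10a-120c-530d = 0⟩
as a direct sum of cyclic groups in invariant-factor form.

Answer: M ≅ ℤ/5 ⊕ ℤ/10 ⊕ ℤ/30 ⊕ ℤ/30

Derivation:
rank_ℚ(R)=4; free=4−4=0
SNF(R) diag = [5, 10, 30, 30] → torsion [5, 10, 30, 30]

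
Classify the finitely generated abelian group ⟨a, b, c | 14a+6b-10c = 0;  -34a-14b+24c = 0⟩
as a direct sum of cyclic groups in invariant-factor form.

Answer: M ≅ ℤ^1 ⊕ ℤ/2 ⊕ ℤ/2

Derivation:
rank_ℚ(R)=2; free=3−2=1
SNF(R) diag = [2, 2] → torsion [2, 2]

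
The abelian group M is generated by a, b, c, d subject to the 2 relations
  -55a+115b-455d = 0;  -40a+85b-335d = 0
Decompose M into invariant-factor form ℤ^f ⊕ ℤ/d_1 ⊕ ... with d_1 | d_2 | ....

rank_ℚ(R)=2; free=4−2=2
SNF(R) diag = [5, 15] → torsion [5, 15]

Answer: M ≅ ℤ^2 ⊕ ℤ/5 ⊕ ℤ/15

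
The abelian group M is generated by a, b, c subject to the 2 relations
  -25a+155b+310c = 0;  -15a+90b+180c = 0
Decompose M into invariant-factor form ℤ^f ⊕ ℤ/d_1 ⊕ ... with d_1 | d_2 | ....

Answer: M ≅ ℤ^1 ⊕ ℤ/5 ⊕ ℤ/15

Derivation:
rank_ℚ(R)=2; free=3−2=1
SNF(R) diag = [5, 15] → torsion [5, 15]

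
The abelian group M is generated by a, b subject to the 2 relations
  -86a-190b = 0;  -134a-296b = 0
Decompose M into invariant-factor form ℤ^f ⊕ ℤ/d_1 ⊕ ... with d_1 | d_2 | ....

rank_ℚ(R)=2; free=2−2=0
SNF(R) diag = [2, 2] → torsion [2, 2]

Answer: M ≅ ℤ/2 ⊕ ℤ/2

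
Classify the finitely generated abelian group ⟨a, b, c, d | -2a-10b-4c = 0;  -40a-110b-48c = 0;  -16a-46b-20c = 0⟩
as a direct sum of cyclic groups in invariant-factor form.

rank_ℚ(R)=3; free=4−3=1
SNF(R) diag = [2, 2, 4] → torsion [2, 2, 4]

Answer: M ≅ ℤ^1 ⊕ ℤ/2 ⊕ ℤ/2 ⊕ ℤ/4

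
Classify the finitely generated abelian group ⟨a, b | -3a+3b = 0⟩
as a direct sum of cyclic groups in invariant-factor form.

rank_ℚ(R)=1; free=2−1=1
SNF(R) diag = [3] → torsion [3]

Answer: M ≅ ℤ^1 ⊕ ℤ/3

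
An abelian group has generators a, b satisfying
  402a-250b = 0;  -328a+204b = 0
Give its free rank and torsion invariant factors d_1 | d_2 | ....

Answer: M ≅ ℤ/2 ⊕ ℤ/4

Derivation:
rank_ℚ(R)=2; free=2−2=0
SNF(R) diag = [2, 4] → torsion [2, 4]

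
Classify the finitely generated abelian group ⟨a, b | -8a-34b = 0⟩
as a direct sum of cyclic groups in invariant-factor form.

Answer: M ≅ ℤ^1 ⊕ ℤ/2

Derivation:
rank_ℚ(R)=1; free=2−1=1
SNF(R) diag = [2] → torsion [2]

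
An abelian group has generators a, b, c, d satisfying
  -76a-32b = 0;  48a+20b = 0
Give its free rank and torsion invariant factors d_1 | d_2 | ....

rank_ℚ(R)=2; free=4−2=2
SNF(R) diag = [4, 4] → torsion [4, 4]

Answer: M ≅ ℤ^2 ⊕ ℤ/4 ⊕ ℤ/4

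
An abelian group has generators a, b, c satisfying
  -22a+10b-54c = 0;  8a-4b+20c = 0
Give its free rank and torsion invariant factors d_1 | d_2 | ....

Answer: M ≅ ℤ^1 ⊕ ℤ/2 ⊕ ℤ/4

Derivation:
rank_ℚ(R)=2; free=3−2=1
SNF(R) diag = [2, 4] → torsion [2, 4]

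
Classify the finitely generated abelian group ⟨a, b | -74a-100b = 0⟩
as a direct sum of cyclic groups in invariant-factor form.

Answer: M ≅ ℤ^1 ⊕ ℤ/2

Derivation:
rank_ℚ(R)=1; free=2−1=1
SNF(R) diag = [2] → torsion [2]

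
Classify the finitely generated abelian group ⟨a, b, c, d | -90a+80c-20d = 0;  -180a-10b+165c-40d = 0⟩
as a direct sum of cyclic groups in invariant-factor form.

rank_ℚ(R)=2; free=4−2=2
SNF(R) diag = [5, 10] → torsion [5, 10]

Answer: M ≅ ℤ^2 ⊕ ℤ/5 ⊕ ℤ/10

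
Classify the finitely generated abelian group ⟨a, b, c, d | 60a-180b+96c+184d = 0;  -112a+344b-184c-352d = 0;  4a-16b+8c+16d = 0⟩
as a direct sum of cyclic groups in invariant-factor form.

rank_ℚ(R)=3; free=4−3=1
SNF(R) diag = [4, 4, 8] → torsion [4, 4, 8]

Answer: M ≅ ℤ^1 ⊕ ℤ/4 ⊕ ℤ/4 ⊕ ℤ/8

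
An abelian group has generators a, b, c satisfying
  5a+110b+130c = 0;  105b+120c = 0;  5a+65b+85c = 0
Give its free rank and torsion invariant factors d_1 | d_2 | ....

rank_ℚ(R)=3; free=3−3=0
SNF(R) diag = [5, 15, 45] → torsion [5, 15, 45]

Answer: M ≅ ℤ/5 ⊕ ℤ/15 ⊕ ℤ/45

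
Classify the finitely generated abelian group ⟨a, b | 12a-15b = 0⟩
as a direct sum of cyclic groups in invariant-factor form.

Answer: M ≅ ℤ^1 ⊕ ℤ/3

Derivation:
rank_ℚ(R)=1; free=2−1=1
SNF(R) diag = [3] → torsion [3]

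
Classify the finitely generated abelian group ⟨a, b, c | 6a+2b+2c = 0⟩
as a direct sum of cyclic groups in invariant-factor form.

Answer: M ≅ ℤ^2 ⊕ ℤ/2

Derivation:
rank_ℚ(R)=1; free=3−1=2
SNF(R) diag = [2] → torsion [2]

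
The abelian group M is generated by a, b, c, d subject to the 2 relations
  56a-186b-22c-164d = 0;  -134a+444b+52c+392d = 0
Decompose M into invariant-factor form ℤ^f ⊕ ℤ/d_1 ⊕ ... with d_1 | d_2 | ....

Answer: M ≅ ℤ^2 ⊕ ℤ/2 ⊕ ℤ/6

Derivation:
rank_ℚ(R)=2; free=4−2=2
SNF(R) diag = [2, 6] → torsion [2, 6]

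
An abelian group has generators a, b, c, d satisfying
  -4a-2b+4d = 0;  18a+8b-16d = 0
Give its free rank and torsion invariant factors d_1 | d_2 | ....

Answer: M ≅ ℤ^2 ⊕ ℤ/2 ⊕ ℤ/2

Derivation:
rank_ℚ(R)=2; free=4−2=2
SNF(R) diag = [2, 2] → torsion [2, 2]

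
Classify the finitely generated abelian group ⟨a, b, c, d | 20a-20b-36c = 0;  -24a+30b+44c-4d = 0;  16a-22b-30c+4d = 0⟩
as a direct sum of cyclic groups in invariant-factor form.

Answer: M ≅ ℤ^1 ⊕ ℤ/2 ⊕ ℤ/2 ⊕ ℤ/4

Derivation:
rank_ℚ(R)=3; free=4−3=1
SNF(R) diag = [2, 2, 4] → torsion [2, 2, 4]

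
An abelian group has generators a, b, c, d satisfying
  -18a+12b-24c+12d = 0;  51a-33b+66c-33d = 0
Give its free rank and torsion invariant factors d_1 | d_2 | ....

rank_ℚ(R)=2; free=4−2=2
SNF(R) diag = [3, 6] → torsion [3, 6]

Answer: M ≅ ℤ^2 ⊕ ℤ/3 ⊕ ℤ/6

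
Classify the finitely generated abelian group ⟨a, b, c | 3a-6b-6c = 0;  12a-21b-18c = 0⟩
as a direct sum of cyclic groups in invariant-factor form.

rank_ℚ(R)=2; free=3−2=1
SNF(R) diag = [3, 3] → torsion [3, 3]

Answer: M ≅ ℤ^1 ⊕ ℤ/3 ⊕ ℤ/3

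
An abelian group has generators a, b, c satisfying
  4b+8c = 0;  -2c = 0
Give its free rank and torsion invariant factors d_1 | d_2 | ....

rank_ℚ(R)=2; free=3−2=1
SNF(R) diag = [2, 4] → torsion [2, 4]

Answer: M ≅ ℤ^1 ⊕ ℤ/2 ⊕ ℤ/4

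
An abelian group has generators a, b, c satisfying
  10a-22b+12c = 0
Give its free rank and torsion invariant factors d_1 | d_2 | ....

rank_ℚ(R)=1; free=3−1=2
SNF(R) diag = [2] → torsion [2]

Answer: M ≅ ℤ^2 ⊕ ℤ/2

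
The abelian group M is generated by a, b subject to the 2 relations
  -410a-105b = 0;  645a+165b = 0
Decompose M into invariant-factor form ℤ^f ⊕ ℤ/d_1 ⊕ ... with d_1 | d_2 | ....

rank_ℚ(R)=2; free=2−2=0
SNF(R) diag = [5, 15] → torsion [5, 15]

Answer: M ≅ ℤ/5 ⊕ ℤ/15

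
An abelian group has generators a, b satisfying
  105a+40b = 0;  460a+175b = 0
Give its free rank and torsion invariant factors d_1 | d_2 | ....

rank_ℚ(R)=2; free=2−2=0
SNF(R) diag = [5, 5] → torsion [5, 5]

Answer: M ≅ ℤ/5 ⊕ ℤ/5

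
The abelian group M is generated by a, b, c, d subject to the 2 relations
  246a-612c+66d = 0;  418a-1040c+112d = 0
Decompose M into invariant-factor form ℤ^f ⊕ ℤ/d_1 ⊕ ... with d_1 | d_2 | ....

rank_ℚ(R)=2; free=4−2=2
SNF(R) diag = [2, 6] → torsion [2, 6]

Answer: M ≅ ℤ^2 ⊕ ℤ/2 ⊕ ℤ/6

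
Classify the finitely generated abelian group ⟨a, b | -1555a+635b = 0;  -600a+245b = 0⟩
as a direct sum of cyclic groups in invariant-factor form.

Answer: M ≅ ℤ/5 ⊕ ℤ/5

Derivation:
rank_ℚ(R)=2; free=2−2=0
SNF(R) diag = [5, 5] → torsion [5, 5]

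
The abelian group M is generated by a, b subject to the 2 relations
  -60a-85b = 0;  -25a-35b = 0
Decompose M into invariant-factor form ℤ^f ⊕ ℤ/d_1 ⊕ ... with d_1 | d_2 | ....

rank_ℚ(R)=2; free=2−2=0
SNF(R) diag = [5, 5] → torsion [5, 5]

Answer: M ≅ ℤ/5 ⊕ ℤ/5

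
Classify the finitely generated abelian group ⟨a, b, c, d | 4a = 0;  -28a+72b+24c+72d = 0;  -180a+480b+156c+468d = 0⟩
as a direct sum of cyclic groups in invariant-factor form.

rank_ℚ(R)=3; free=4−3=1
SNF(R) diag = [4, 12, 24] → torsion [4, 12, 24]

Answer: M ≅ ℤ^1 ⊕ ℤ/4 ⊕ ℤ/12 ⊕ ℤ/24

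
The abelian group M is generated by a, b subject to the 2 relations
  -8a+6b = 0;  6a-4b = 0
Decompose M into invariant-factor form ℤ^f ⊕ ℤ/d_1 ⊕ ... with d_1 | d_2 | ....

rank_ℚ(R)=2; free=2−2=0
SNF(R) diag = [2, 2] → torsion [2, 2]

Answer: M ≅ ℤ/2 ⊕ ℤ/2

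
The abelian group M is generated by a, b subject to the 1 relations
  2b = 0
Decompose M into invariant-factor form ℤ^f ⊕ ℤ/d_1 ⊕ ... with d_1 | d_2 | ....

Answer: M ≅ ℤ^1 ⊕ ℤ/2

Derivation:
rank_ℚ(R)=1; free=2−1=1
SNF(R) diag = [2] → torsion [2]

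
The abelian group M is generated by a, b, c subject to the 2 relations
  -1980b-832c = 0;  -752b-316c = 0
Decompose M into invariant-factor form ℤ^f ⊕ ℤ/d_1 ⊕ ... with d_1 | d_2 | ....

rank_ℚ(R)=2; free=3−2=1
SNF(R) diag = [4, 4] → torsion [4, 4]

Answer: M ≅ ℤ^1 ⊕ ℤ/4 ⊕ ℤ/4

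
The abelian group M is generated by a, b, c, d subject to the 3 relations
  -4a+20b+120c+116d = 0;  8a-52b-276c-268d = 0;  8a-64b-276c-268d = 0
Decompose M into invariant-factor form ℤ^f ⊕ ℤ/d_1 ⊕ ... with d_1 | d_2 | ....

rank_ℚ(R)=3; free=4−3=1
SNF(R) diag = [4, 12, 36] → torsion [4, 12, 36]

Answer: M ≅ ℤ^1 ⊕ ℤ/4 ⊕ ℤ/12 ⊕ ℤ/36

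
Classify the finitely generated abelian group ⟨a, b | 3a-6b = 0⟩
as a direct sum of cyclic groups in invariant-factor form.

rank_ℚ(R)=1; free=2−1=1
SNF(R) diag = [3] → torsion [3]

Answer: M ≅ ℤ^1 ⊕ ℤ/3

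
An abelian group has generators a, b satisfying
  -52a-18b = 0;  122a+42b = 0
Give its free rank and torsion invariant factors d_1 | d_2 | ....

rank_ℚ(R)=2; free=2−2=0
SNF(R) diag = [2, 6] → torsion [2, 6]

Answer: M ≅ ℤ/2 ⊕ ℤ/6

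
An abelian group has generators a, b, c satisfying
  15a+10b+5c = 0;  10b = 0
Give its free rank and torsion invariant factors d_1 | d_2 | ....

rank_ℚ(R)=2; free=3−2=1
SNF(R) diag = [5, 10] → torsion [5, 10]

Answer: M ≅ ℤ^1 ⊕ ℤ/5 ⊕ ℤ/10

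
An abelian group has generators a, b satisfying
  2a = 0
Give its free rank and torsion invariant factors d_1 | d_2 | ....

Answer: M ≅ ℤ^1 ⊕ ℤ/2

Derivation:
rank_ℚ(R)=1; free=2−1=1
SNF(R) diag = [2] → torsion [2]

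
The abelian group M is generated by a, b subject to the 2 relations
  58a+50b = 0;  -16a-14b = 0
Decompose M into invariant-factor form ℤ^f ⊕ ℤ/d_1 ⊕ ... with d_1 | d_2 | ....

rank_ℚ(R)=2; free=2−2=0
SNF(R) diag = [2, 6] → torsion [2, 6]

Answer: M ≅ ℤ/2 ⊕ ℤ/6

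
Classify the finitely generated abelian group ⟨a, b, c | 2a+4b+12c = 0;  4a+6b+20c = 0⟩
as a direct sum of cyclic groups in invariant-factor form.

rank_ℚ(R)=2; free=3−2=1
SNF(R) diag = [2, 2] → torsion [2, 2]

Answer: M ≅ ℤ^1 ⊕ ℤ/2 ⊕ ℤ/2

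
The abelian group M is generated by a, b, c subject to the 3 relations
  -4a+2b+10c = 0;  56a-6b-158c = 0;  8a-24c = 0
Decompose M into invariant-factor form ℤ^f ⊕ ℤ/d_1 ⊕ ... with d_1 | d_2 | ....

rank_ℚ(R)=3; free=3−3=0
SNF(R) diag = [2, 4, 8] → torsion [2, 4, 8]

Answer: M ≅ ℤ/2 ⊕ ℤ/4 ⊕ ℤ/8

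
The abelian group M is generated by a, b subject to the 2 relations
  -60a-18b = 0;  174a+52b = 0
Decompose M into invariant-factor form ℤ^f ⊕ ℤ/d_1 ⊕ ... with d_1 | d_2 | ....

rank_ℚ(R)=2; free=2−2=0
SNF(R) diag = [2, 6] → torsion [2, 6]

Answer: M ≅ ℤ/2 ⊕ ℤ/6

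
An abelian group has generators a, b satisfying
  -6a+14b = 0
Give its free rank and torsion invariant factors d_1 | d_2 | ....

Answer: M ≅ ℤ^1 ⊕ ℤ/2

Derivation:
rank_ℚ(R)=1; free=2−1=1
SNF(R) diag = [2] → torsion [2]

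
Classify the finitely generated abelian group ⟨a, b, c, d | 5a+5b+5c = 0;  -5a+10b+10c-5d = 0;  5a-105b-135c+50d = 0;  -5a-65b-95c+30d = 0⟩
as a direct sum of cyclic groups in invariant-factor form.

rank_ℚ(R)=4; free=4−4=0
SNF(R) diag = [5, 5, 10, 30] → torsion [5, 5, 10, 30]

Answer: M ≅ ℤ/5 ⊕ ℤ/5 ⊕ ℤ/10 ⊕ ℤ/30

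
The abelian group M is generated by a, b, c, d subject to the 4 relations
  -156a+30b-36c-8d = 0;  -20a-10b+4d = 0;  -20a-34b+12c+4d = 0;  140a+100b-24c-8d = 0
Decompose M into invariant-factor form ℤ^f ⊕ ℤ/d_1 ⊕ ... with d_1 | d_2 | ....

Answer: M ≅ ℤ/2 ⊕ ℤ/4 ⊕ ℤ/12 ⊕ ℤ/36

Derivation:
rank_ℚ(R)=4; free=4−4=0
SNF(R) diag = [2, 4, 12, 36] → torsion [2, 4, 12, 36]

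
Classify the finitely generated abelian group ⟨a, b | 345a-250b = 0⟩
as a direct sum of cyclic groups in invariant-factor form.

Answer: M ≅ ℤ^1 ⊕ ℤ/5

Derivation:
rank_ℚ(R)=1; free=2−1=1
SNF(R) diag = [5] → torsion [5]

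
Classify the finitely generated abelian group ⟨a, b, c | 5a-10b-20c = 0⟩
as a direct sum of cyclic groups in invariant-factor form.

rank_ℚ(R)=1; free=3−1=2
SNF(R) diag = [5] → torsion [5]

Answer: M ≅ ℤ^2 ⊕ ℤ/5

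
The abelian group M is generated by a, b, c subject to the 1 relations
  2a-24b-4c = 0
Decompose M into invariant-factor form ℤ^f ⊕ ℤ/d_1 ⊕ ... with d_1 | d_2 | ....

Answer: M ≅ ℤ^2 ⊕ ℤ/2

Derivation:
rank_ℚ(R)=1; free=3−1=2
SNF(R) diag = [2] → torsion [2]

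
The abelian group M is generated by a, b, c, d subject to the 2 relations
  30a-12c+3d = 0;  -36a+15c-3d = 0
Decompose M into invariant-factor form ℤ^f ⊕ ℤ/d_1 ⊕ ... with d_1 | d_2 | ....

rank_ℚ(R)=2; free=4−2=2
SNF(R) diag = [3, 3] → torsion [3, 3]

Answer: M ≅ ℤ^2 ⊕ ℤ/3 ⊕ ℤ/3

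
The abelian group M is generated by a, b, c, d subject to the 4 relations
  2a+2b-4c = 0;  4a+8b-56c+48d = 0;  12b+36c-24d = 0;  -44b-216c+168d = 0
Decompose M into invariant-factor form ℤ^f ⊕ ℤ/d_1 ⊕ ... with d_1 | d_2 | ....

Answer: M ≅ ℤ/2 ⊕ ℤ/4 ⊕ ℤ/12 ⊕ ℤ/24

Derivation:
rank_ℚ(R)=4; free=4−4=0
SNF(R) diag = [2, 4, 12, 24] → torsion [2, 4, 12, 24]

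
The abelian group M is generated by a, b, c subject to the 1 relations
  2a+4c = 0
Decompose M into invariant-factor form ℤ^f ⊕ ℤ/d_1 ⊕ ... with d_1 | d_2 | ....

rank_ℚ(R)=1; free=3−1=2
SNF(R) diag = [2] → torsion [2]

Answer: M ≅ ℤ^2 ⊕ ℤ/2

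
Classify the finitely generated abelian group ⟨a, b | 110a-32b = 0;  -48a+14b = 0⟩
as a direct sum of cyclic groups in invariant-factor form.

rank_ℚ(R)=2; free=2−2=0
SNF(R) diag = [2, 2] → torsion [2, 2]

Answer: M ≅ ℤ/2 ⊕ ℤ/2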